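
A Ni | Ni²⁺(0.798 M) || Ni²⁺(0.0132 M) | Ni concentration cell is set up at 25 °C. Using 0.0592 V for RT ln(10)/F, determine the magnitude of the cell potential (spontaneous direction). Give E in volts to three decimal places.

For a concentration cell E°cell = 0. The 0.798 M side is the cathode (reduction is favoured where [Ni²⁺] is higher).
With n = 2, E = −(0.0592/2) log([Ni²⁺]ₐₙ/[Ni²⁺]꜀ₐₜ) = −(0.0592/2) log(0.0132/0.798) = −(0.0592/2)(-1.781) = +0.053 V.

+0.053 V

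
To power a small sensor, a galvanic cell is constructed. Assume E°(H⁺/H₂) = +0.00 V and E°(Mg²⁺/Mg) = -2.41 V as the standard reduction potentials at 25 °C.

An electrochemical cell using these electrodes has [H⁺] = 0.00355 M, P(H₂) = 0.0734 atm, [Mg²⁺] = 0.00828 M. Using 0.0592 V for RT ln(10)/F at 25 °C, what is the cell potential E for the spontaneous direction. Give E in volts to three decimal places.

H⁺/H₂ is the cathode (higher E°), Mg²⁺/Mg the anode: E°cell = +0.00 − (-2.41) = +2.41 V, n = 2.
Overall: 2 H⁺(aq) + Mg(s) → H₂(g) + Mg²⁺(aq)
Q = P(H₂)·[Mg²⁺] / ([H⁺]^2); log Q = 1.683.
E = E° − (0.0592/n) log Q = +2.41 − (0.0592/2)(1.683) = +2.360 V.

+2.360 V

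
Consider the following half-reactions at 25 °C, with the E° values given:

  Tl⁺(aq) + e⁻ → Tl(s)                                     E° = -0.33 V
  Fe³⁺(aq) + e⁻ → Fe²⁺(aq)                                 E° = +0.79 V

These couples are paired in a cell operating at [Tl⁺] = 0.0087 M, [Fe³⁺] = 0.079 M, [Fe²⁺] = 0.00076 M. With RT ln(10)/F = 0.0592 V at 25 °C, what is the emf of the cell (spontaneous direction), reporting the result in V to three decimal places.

Fe³⁺/Fe²⁺ is the cathode (higher E°), Tl⁺/Tl the anode: E°cell = +0.79 − (-0.33) = +1.12 V, n = 1.
Overall: Fe³⁺(aq) + Tl(s) → Fe²⁺(aq) + Tl⁺(aq)
Q = [Fe²⁺]·[Tl⁺] / ([Fe³⁺]); log Q = -4.077.
E = E° − (0.0592/n) log Q = +1.12 − (0.0592/1)(-4.077) = +1.361 V.

+1.361 V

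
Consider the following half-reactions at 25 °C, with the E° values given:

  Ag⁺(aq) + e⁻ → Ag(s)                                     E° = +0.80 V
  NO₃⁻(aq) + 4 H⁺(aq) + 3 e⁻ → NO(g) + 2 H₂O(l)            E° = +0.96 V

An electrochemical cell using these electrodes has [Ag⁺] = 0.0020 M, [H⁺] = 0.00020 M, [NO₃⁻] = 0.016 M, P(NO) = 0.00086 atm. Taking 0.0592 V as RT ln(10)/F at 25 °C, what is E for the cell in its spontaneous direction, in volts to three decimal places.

+0.053 V

NO₃⁻/NO is the cathode (higher E°), Ag⁺/Ag the anode: E°cell = +0.96 − (+0.80) = +0.16 V, n = 3.
Overall: NO₃⁻(aq) + 4 H⁺(aq) + 3 Ag(s) → NO(g) + 2 H₂O(l) + 3 Ag⁺(aq)
Q = P(NO)·[Ag⁺]^3 / ([NO₃⁻]·[H⁺]^4); log Q = 5.429.
E = E° − (0.0592/n) log Q = +0.16 − (0.0592/3)(5.429) = +0.053 V.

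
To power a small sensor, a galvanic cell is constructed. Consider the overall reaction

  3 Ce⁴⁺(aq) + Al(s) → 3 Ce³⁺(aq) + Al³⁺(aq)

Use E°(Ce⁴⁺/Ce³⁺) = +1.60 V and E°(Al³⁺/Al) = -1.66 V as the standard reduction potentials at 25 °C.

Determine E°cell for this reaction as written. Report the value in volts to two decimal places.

The Ce⁴⁺/Ce³⁺ couple has the higher reduction potential, so it is the cathode; Al³⁺/Al is oxidised at the anode.
E°cell = E°(cathode) − E°(anode) = (+1.60) − (-1.66) = +3.26 V.

+3.26 V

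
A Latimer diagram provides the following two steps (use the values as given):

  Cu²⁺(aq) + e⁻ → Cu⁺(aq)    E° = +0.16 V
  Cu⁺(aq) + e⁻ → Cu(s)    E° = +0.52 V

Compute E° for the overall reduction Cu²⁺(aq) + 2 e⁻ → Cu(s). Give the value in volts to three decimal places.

+0.340 V

Adding the free-energy changes (−nFE°) of the two steps gives −n₃FE°₃ = −n₁FE°₁ − n₂FE°₂.
E°₃ = (1×+0.16 + 1×+0.52) / 2 = (+0.680) / 2 = +0.340 V.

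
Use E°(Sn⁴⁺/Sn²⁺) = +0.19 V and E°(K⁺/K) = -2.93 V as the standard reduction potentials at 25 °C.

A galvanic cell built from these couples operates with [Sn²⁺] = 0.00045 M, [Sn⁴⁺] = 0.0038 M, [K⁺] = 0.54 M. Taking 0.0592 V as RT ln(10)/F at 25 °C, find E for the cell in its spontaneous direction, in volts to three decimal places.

Sn⁴⁺/Sn²⁺ is the cathode (higher E°), K⁺/K the anode: E°cell = +0.19 − (-2.93) = +3.12 V, n = 2.
Overall: Sn⁴⁺(aq) + 2 K(s) → Sn²⁺(aq) + 2 K⁺(aq)
Q = [Sn²⁺]·[K⁺]^2 / ([Sn⁴⁺]); log Q = -1.462.
E = E° − (0.0592/n) log Q = +3.12 − (0.0592/2)(-1.462) = +3.163 V.

+3.163 V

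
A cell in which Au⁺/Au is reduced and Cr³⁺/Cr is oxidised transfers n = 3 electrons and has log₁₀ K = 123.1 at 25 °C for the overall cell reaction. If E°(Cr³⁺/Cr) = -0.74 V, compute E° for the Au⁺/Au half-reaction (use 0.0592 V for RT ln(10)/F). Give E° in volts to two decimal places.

E°cell = (0.0592/n)·log K = (0.0592/3)(123.1) = +2.429 V.
Since Au⁺/Au is the cathode and Cr³⁺/Cr the anode, E°cell = E°(Au⁺/Au) − E°(Cr³⁺/Cr).
So E°(Au⁺/Au) = E°cell + E°(Cr³⁺/Cr) = +2.429 + (-0.74) = +1.69 V.

+1.69 V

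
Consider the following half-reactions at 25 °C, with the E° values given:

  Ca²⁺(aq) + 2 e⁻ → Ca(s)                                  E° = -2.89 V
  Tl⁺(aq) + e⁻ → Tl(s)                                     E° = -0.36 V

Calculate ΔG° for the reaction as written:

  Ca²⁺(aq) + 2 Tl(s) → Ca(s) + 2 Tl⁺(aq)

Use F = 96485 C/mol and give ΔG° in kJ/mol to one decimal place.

+488.2 kJ/mol

As written, Ca²⁺/Ca is reduced (cathode) and Tl⁺/Tl is oxidised (anode), so E°cell = (-2.89) − (-0.36) = -2.53 V.
Balancing electrons gives n = 2.
ΔG° = −nFE° = −(2)(96485)(-2.53) = 488,214 J = +488.2 kJ/mol.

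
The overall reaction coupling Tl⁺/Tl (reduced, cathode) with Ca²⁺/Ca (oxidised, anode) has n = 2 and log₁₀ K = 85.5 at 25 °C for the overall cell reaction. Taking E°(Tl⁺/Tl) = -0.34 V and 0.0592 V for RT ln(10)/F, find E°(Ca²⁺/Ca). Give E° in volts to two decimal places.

E°cell = (0.0592/n)·log K = (0.0592/2)(85.5) = +2.531 V.
Since Tl⁺/Tl is the cathode and Ca²⁺/Ca the anode, E°cell = E°(Tl⁺/Tl) − E°(Ca²⁺/Ca).
So E°(Ca²⁺/Ca) = E°(Tl⁺/Tl) − E°cell = (-0.34) − (+2.531) = -2.87 V.

-2.87 V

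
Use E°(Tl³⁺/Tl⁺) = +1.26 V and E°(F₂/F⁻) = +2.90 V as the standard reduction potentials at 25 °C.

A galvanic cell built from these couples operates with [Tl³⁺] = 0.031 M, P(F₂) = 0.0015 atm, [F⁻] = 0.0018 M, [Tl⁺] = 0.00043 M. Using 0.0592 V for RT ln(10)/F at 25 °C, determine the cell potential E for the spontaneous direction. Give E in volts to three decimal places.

+1.664 V

F₂/F⁻ is the cathode (higher E°), Tl³⁺/Tl⁺ the anode: E°cell = +2.90 − (+1.26) = +1.64 V, n = 2.
Overall: F₂(g) + Tl⁺(aq) → 2 F⁻(aq) + Tl³⁺(aq)
Q = [F⁻]^2·[Tl³⁺] / (P(F₂)·[Tl⁺]); log Q = -0.808.
E = E° − (0.0592/n) log Q = +1.64 − (0.0592/2)(-0.808) = +1.664 V.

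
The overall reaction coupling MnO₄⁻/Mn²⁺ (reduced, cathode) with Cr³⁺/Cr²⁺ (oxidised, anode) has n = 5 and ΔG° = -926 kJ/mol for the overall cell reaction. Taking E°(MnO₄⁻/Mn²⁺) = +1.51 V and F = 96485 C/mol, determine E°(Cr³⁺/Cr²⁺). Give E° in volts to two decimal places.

E°cell = −ΔG°/(nF) = −(-926×10³)/((5)(96485)) = +1.919 V.
Since MnO₄⁻/Mn²⁺ is the cathode and Cr³⁺/Cr²⁺ the anode, E°cell = E°(MnO₄⁻/Mn²⁺) − E°(Cr³⁺/Cr²⁺).
So E°(Cr³⁺/Cr²⁺) = E°(MnO₄⁻/Mn²⁺) − E°cell = (+1.51) − (+1.919) = -0.41 V.

-0.41 V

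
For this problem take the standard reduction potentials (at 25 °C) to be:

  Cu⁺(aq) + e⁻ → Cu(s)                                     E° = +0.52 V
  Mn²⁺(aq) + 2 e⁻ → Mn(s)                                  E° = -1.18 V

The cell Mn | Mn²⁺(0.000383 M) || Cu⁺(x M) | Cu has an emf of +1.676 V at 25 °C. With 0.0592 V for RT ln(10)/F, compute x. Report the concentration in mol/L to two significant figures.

Cu⁺/Cu is the cathode, Mn²⁺/Mn the anode: E°cell = +1.70 V, n = 2.
Overall reaction: 2 Cu⁺(aq) + Mn(s) → 2 Cu(s) + Mn²⁺(aq); Q = [Mn²⁺]^1/[Cu⁺]^2.
From E = E° − (0.0592/n) log Q: log Q = (E° − E)·n/0.0592 = (+1.70 − (+1.676))·2/0.0592 = 0.8108.
So 2·log[Cu⁺] = 1·log(0.000383) − log Q = -3.4168 − (0.8108) = -4.2276; log[Cu⁺] = -4.2276 / 2 = -2.1138; [Cu⁺] = 10^(-2.1138) ≈ 0.0077 M.

0.0077 M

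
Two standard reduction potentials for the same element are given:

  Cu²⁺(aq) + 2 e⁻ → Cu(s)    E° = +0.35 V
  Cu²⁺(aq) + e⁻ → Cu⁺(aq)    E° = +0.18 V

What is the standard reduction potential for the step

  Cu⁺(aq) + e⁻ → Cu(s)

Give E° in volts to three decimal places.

Sequential free energies add, so n₃E°₃ = n₁E°₁ + n₂E°₂.
With n₃ = 2, and the known step contributing 1×(+0.18) V, the unknown satisfies 1·E° = 2×(+0.35) − 1×(+0.18) = +0.520.
E° = +0.520 / 1 = +0.520 V.

+0.520 V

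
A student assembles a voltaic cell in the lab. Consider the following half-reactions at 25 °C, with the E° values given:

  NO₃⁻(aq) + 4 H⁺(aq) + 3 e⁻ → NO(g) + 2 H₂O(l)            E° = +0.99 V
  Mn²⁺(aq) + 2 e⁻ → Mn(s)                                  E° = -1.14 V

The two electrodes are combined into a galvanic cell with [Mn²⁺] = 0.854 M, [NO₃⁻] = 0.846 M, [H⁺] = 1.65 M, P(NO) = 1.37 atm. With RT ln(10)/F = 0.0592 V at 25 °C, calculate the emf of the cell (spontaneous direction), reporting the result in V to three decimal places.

NO₃⁻/NO is the cathode (higher E°), Mn²⁺/Mn the anode: E°cell = +0.99 − (-1.14) = +2.13 V, n = 6.
Overall: 2 NO₃⁻(aq) + 8 H⁺(aq) + 3 Mn(s) → 2 NO(g) + 4 H₂O(l) + 3 Mn²⁺(aq)
Q = P(NO)^2·[Mn²⁺]^3 / ([NO₃⁻]^2·[H⁺]^8); log Q = -1.527.
E = E° − (0.0592/n) log Q = +2.13 − (0.0592/6)(-1.527) = +2.145 V.

+2.145 V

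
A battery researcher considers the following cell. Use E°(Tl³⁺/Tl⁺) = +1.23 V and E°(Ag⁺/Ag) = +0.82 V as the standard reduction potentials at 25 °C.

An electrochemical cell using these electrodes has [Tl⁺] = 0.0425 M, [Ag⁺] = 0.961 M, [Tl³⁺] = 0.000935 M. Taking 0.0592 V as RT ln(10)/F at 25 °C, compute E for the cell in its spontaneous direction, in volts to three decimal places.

+0.362 V

Tl³⁺/Tl⁺ is the cathode (higher E°), Ag⁺/Ag the anode: E°cell = +1.23 − (+0.82) = +0.41 V, n = 2.
Overall: Tl³⁺(aq) + 2 Ag(s) → Tl⁺(aq) + 2 Ag⁺(aq)
Q = [Tl⁺]·[Ag⁺]^2 / ([Tl³⁺]); log Q = 1.623.
E = E° − (0.0592/n) log Q = +0.41 − (0.0592/2)(1.623) = +0.362 V.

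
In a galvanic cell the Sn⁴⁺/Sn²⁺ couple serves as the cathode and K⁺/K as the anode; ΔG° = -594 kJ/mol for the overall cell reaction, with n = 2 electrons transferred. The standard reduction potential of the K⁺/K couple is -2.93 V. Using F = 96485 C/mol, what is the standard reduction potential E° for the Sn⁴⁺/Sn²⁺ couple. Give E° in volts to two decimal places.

+0.15 V

E°cell = −ΔG°/(nF) = −(-594×10³)/((2)(96485)) = +3.078 V.
Since Sn⁴⁺/Sn²⁺ is the cathode and K⁺/K the anode, E°cell = E°(Sn⁴⁺/Sn²⁺) − E°(K⁺/K).
So E°(Sn⁴⁺/Sn²⁺) = E°cell + E°(K⁺/K) = +3.078 + (-2.93) = +0.15 V.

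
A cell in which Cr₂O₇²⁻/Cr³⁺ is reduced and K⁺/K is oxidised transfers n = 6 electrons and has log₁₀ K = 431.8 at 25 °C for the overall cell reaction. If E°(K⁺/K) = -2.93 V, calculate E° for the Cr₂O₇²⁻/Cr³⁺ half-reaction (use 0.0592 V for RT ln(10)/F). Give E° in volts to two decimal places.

+1.33 V

E°cell = (0.0592/n)·log K = (0.0592/6)(431.8) = +4.260 V.
Since Cr₂O₇²⁻/Cr³⁺ is the cathode and K⁺/K the anode, E°cell = E°(Cr₂O₇²⁻/Cr³⁺) − E°(K⁺/K).
So E°(Cr₂O₇²⁻/Cr³⁺) = E°cell + E°(K⁺/K) = +4.260 + (-2.93) = +1.33 V.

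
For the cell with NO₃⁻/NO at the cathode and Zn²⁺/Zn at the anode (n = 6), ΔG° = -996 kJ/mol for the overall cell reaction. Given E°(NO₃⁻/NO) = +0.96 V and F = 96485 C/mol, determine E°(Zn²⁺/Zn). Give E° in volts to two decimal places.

E°cell = −ΔG°/(nF) = −(-996×10³)/((6)(96485)) = +1.720 V.
Since NO₃⁻/NO is the cathode and Zn²⁺/Zn the anode, E°cell = E°(NO₃⁻/NO) − E°(Zn²⁺/Zn).
So E°(Zn²⁺/Zn) = E°(NO₃⁻/NO) − E°cell = (+0.96) − (+1.720) = -0.76 V.

-0.76 V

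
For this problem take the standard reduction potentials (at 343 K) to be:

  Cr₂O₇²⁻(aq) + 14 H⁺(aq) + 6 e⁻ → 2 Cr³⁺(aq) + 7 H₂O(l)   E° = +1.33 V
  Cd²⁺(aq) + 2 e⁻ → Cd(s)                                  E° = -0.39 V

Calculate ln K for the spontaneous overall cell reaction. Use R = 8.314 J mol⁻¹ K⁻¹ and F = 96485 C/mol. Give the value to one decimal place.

Cathode: Cr₂O₇²⁻/Cr³⁺; anode: Cd²⁺/Cd. E°cell = (+1.33) − (-0.39) = +1.72 V, with n = 6.
ΔG° = −nFE° = −RT ln K, so ln K = nFE°/(RT) = (6)(96485)(+1.72) / ((8.314)(343)) = 349.169.

349.2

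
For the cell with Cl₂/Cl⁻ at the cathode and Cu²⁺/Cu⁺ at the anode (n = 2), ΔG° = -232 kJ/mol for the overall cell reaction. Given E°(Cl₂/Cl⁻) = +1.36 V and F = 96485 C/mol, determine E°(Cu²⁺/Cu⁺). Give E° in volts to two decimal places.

E°cell = −ΔG°/(nF) = −(-232×10³)/((2)(96485)) = +1.202 V.
Since Cl₂/Cl⁻ is the cathode and Cu²⁺/Cu⁺ the anode, E°cell = E°(Cl₂/Cl⁻) − E°(Cu²⁺/Cu⁺).
So E°(Cu²⁺/Cu⁺) = E°(Cl₂/Cl⁻) − E°cell = (+1.36) − (+1.202) = +0.16 V.

+0.16 V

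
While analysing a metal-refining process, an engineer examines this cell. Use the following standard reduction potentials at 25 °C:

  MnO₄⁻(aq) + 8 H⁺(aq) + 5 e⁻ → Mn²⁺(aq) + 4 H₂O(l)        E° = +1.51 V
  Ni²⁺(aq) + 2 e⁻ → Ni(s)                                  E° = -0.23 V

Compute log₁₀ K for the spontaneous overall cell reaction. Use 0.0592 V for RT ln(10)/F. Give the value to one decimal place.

Cathode: MnO₄⁻/Mn²⁺; anode: Ni²⁺/Ni. E°cell = +1.74 V, n = 10.
log K = nE°cell / 0.0592 = (10)(+1.74) / 0.0592 = 293.9.

293.9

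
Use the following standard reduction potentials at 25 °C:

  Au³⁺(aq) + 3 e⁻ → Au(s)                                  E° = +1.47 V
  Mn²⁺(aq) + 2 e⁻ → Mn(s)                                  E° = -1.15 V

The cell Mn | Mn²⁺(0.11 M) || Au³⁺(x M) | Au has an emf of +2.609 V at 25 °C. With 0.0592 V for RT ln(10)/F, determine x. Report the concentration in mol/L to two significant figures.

0.010 M

Au³⁺/Au is the cathode, Mn²⁺/Mn the anode: E°cell = +2.62 V, n = 6.
Overall reaction: 2 Au³⁺(aq) + 3 Mn(s) → 2 Au(s) + 3 Mn²⁺(aq); Q = [Mn²⁺]^3/[Au³⁺]^2.
From E = E° − (0.0592/n) log Q: log Q = (E° − E)·n/0.0592 = (+2.62 − (+2.609))·6/0.0592 = 1.1149.
So 2·log[Au³⁺] = 3·log(0.11) − log Q = -2.8758 − (1.1149) = -3.9907; log[Au³⁺] = -3.9907 / 2 = -1.9953; [Au³⁺] = 10^(-1.9953) ≈ 0.010 M.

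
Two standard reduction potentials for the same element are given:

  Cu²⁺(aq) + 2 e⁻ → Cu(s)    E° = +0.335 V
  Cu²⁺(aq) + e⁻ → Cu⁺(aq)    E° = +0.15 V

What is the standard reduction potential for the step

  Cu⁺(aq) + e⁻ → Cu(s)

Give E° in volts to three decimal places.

+0.520 V

Sequential free energies add, so n₃E°₃ = n₁E°₁ + n₂E°₂.
With n₃ = 2, and the known step contributing 1×(+0.15) V, the unknown satisfies 1·E° = 2×(+0.335) − 1×(+0.15) = +0.520.
E° = +0.520 / 1 = +0.520 V.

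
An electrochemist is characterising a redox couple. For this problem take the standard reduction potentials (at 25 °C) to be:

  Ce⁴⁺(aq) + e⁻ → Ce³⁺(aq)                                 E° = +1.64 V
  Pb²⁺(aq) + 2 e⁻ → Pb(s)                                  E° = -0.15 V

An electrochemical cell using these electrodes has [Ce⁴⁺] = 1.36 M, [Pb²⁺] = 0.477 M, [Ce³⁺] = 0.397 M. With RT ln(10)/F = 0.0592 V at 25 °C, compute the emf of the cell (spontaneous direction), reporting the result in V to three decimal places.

Ce⁴⁺/Ce³⁺ is the cathode (higher E°), Pb²⁺/Pb the anode: E°cell = +1.64 − (-0.15) = +1.79 V, n = 2.
Overall: 2 Ce⁴⁺(aq) + Pb(s) → 2 Ce³⁺(aq) + Pb²⁺(aq)
Q = [Ce³⁺]^2·[Pb²⁺] / ([Ce⁴⁺]^2); log Q = -1.391.
E = E° − (0.0592/n) log Q = +1.79 − (0.0592/2)(-1.391) = +1.831 V.

+1.831 V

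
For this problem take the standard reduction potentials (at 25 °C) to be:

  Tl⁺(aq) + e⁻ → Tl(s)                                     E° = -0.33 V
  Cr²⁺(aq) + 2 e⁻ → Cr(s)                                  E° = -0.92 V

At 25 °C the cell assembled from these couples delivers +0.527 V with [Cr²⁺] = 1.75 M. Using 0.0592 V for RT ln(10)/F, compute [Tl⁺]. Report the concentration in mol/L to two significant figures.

Tl⁺/Tl is the cathode, Cr²⁺/Cr the anode: E°cell = +0.59 V, n = 2.
Overall reaction: 2 Tl⁺(aq) + Cr(s) → 2 Tl(s) + Cr²⁺(aq); Q = [Cr²⁺]^1/[Tl⁺]^2.
From E = E° − (0.0592/n) log Q: log Q = (E° − E)·n/0.0592 = (+0.59 − (+0.527))·2/0.0592 = 2.1284.
So 2·log[Tl⁺] = 1·log(1.75) − log Q = 0.2430 − (2.1284) = -1.8854; log[Tl⁺] = -1.8854 / 2 = -0.9427; [Tl⁺] = 10^(-0.9427) ≈ 0.11 M.

0.11 M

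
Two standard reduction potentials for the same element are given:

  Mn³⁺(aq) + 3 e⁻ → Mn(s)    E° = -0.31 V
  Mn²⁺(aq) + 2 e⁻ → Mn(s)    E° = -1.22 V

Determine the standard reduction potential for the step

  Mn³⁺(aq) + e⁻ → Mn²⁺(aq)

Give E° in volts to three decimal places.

+1.510 V

Sequential free energies add, so n₃E°₃ = n₁E°₁ + n₂E°₂.
With n₃ = 3, and the known step contributing 2×(-1.22) V, the unknown satisfies 1·E° = 3×(-0.31) − 2×(-1.22) = +1.510.
E° = +1.510 / 1 = +1.510 V.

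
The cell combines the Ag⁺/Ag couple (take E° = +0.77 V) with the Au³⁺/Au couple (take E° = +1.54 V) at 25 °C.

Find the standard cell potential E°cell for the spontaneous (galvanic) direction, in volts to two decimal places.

The Au³⁺/Au couple has the higher reduction potential, so it is the cathode; Ag⁺/Ag is oxidised at the anode.
E°cell = E°(cathode) − E°(anode) = (+1.54) − (+0.77) = +0.77 V.
Since E°cell > 0, the reaction is spontaneous under standard conditions.

+0.77 V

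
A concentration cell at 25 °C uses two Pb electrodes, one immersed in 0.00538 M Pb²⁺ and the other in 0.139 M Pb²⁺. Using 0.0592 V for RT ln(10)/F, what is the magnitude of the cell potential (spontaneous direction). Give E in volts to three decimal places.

+0.042 V

For a concentration cell E°cell = 0. The 0.139 M side is the cathode (reduction is favoured where [Pb²⁺] is higher).
With n = 2, E = −(0.0592/2) log([Pb²⁺]ₐₙ/[Pb²⁺]꜀ₐₜ) = −(0.0592/2) log(0.00538/0.139) = −(0.0592/2)(-1.412) = +0.042 V.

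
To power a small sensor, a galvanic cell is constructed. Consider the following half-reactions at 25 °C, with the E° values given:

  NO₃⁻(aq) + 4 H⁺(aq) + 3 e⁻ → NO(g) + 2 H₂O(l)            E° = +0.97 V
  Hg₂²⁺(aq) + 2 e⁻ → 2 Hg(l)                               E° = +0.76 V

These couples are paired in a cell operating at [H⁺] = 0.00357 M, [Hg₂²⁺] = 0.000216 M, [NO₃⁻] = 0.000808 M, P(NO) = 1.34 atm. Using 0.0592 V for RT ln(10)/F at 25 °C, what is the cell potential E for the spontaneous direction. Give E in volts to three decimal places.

+0.062 V

NO₃⁻/NO is the cathode (higher E°), Hg₂²⁺/Hg the anode: E°cell = +0.97 − (+0.76) = +0.21 V, n = 6.
Overall: 2 NO₃⁻(aq) + 8 H⁺(aq) + 6 Hg(l) → 2 NO(g) + 4 H₂O(l) + 3 Hg₂²⁺(aq)
Q = P(NO)^2·[Hg₂²⁺]^3 / ([NO₃⁻]^2·[H⁺]^8); log Q = 15.021.
E = E° − (0.0592/n) log Q = +0.21 − (0.0592/6)(15.021) = +0.062 V.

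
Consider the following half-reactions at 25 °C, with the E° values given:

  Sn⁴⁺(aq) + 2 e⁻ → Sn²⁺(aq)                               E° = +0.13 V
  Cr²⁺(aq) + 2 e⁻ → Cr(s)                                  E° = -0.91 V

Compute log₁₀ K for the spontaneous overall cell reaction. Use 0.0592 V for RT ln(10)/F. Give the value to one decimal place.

35.1

Cathode: Sn⁴⁺/Sn²⁺; anode: Cr²⁺/Cr. E°cell = +1.04 V, n = 2.
log K = nE°cell / 0.0592 = (2)(+1.04) / 0.0592 = 35.1.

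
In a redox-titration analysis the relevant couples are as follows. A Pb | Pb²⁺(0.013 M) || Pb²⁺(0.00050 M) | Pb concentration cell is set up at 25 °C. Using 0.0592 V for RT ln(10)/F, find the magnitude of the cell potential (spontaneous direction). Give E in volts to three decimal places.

For a concentration cell E°cell = 0. The 0.013 M side is the cathode (reduction is favoured where [Pb²⁺] is higher).
With n = 2, E = −(0.0592/2) log([Pb²⁺]ₐₙ/[Pb²⁺]꜀ₐₜ) = −(0.0592/2) log(0.0005/0.013) = −(0.0592/2)(-1.415) = +0.042 V.

+0.042 V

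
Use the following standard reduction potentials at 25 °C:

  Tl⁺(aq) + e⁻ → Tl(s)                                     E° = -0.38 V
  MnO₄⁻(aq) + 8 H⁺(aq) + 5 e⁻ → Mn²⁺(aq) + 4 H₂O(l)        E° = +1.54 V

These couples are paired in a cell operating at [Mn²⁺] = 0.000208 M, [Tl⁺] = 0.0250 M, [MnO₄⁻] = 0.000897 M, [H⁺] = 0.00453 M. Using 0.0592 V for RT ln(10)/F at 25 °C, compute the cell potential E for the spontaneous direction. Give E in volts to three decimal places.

MnO₄⁻/Mn²⁺ is the cathode (higher E°), Tl⁺/Tl the anode: E°cell = +1.54 − (-0.38) = +1.92 V, n = 5.
Overall: MnO₄⁻(aq) + 8 H⁺(aq) + 5 Tl(s) → Mn²⁺(aq) + 4 H₂O(l) + 5 Tl⁺(aq)
Q = [Mn²⁺]·[Tl⁺]^5 / ([MnO₄⁻]·[H⁺]^8); log Q = 10.106.
E = E° − (0.0592/n) log Q = +1.92 − (0.0592/5)(10.106) = +1.800 V.

+1.800 V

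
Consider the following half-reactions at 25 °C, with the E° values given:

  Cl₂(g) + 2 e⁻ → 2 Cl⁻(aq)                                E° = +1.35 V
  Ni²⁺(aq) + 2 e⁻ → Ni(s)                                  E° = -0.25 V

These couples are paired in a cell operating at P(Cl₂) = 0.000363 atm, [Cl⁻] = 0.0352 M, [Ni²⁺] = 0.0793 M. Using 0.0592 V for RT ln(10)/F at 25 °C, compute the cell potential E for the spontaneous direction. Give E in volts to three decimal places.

Cl₂/Cl⁻ is the cathode (higher E°), Ni²⁺/Ni the anode: E°cell = +1.35 − (-0.25) = +1.60 V, n = 2.
Overall: Cl₂(g) + Ni(s) → 2 Cl⁻(aq) + Ni²⁺(aq)
Q = [Cl⁻]^2·[Ni²⁺] / (P(Cl₂)); log Q = -0.568.
E = E° − (0.0592/n) log Q = +1.60 − (0.0592/2)(-0.568) = +1.617 V.

+1.617 V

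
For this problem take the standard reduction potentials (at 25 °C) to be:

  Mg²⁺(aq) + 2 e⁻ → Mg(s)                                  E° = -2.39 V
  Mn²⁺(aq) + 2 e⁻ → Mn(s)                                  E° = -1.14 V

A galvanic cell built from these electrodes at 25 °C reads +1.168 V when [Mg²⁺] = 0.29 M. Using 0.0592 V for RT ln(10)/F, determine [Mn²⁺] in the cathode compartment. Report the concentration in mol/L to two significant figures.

0.00049 M

Mn²⁺/Mn is the cathode, Mg²⁺/Mg the anode: E°cell = +1.25 V, n = 2.
Overall reaction: Mn²⁺(aq) + Mg(s) → Mn(s) + Mg²⁺(aq); Q = [Mg²⁺]^1/[Mn²⁺]^1.
From E = E° − (0.0592/n) log Q: log Q = (E° − E)·n/0.0592 = (+1.25 − (+1.168))·2/0.0592 = 2.7703.
So 1·log[Mn²⁺] = 1·log(0.29) − log Q = -0.5376 − (2.7703) = -3.3079; [Mn²⁺] = 10^(-3.3079) ≈ 0.00049 M.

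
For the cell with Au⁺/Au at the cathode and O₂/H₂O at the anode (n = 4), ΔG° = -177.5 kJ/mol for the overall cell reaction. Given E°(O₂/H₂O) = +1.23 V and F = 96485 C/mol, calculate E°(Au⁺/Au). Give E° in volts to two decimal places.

E°cell = −ΔG°/(nF) = −(-177.5×10³)/((4)(96485)) = +0.460 V.
Since Au⁺/Au is the cathode and O₂/H₂O the anode, E°cell = E°(Au⁺/Au) − E°(O₂/H₂O).
So E°(Au⁺/Au) = E°cell + E°(O₂/H₂O) = +0.460 + (+1.23) = +1.69 V.

+1.69 V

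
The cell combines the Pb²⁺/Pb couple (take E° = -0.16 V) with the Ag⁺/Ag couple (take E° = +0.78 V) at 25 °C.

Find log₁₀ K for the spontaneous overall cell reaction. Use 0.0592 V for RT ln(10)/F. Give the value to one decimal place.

31.8

Cathode: Ag⁺/Ag; anode: Pb²⁺/Pb. E°cell = +0.94 V, n = 2.
log K = nE°cell / 0.0592 = (2)(+0.94) / 0.0592 = 31.8.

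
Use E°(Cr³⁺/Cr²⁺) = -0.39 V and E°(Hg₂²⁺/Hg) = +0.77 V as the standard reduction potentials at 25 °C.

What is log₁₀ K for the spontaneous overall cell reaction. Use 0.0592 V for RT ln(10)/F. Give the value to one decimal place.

39.2

Cathode: Hg₂²⁺/Hg; anode: Cr³⁺/Cr²⁺. E°cell = +1.16 V, n = 2.
log K = nE°cell / 0.0592 = (2)(+1.16) / 0.0592 = 39.2.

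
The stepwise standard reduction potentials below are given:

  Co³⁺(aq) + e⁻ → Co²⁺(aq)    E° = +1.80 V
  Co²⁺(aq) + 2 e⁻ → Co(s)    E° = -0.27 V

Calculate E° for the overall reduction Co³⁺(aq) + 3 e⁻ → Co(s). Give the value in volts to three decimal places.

+0.420 V

Since ΔG° = −nFE° is additive over sequential reductions, n₃E°₃ = n₁E°₁ + n₂E°₂.
E°₃ = (1×+1.80 + 2×-0.27) / 3 = (+1.260) / 3 = +0.420 V.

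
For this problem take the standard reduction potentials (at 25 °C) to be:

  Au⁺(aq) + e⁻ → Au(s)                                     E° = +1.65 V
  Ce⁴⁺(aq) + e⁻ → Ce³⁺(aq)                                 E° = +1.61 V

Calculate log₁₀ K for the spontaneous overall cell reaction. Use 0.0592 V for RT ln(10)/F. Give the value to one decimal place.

0.7

Cathode: Au⁺/Au; anode: Ce⁴⁺/Ce³⁺. E°cell = +0.04 V, n = 1.
log K = nE°cell / 0.0592 = (1)(+0.04) / 0.0592 = 0.7.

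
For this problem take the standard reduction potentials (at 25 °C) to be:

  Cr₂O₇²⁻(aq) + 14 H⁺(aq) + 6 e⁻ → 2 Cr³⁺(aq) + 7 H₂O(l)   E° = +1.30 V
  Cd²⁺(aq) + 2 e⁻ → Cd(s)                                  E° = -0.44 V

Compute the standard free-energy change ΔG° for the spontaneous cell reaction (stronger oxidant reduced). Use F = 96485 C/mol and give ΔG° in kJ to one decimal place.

-1007.3 kJ

Cr₂O₇²⁻/Cr³⁺ (E° = +1.30 V) is the cathode; Cd²⁺/Cd (E° = -0.44 V) is the anode, so E°cell = +1.74 V.
Balancing electrons gives n = 6 (lcm of 6 and 2).
ΔG° = −nFE° = −(6)(96485)(+1.74) = -1,007,303 J = -1007.3 kJ.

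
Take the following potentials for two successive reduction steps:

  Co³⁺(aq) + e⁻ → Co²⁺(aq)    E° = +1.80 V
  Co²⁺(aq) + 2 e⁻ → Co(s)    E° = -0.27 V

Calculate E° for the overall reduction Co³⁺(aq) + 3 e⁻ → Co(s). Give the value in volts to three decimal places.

Standard free energies of sequential steps add: ΔG°₃ = ΔG°₁ + ΔG°₂, so n₃E°₃ = n₁E°₁ + n₂E°₂.
E°₃ = (1×+1.80 + 2×-0.27) / 3 = (+1.260) / 3 = +0.420 V.
E° values themselves are not directly additive — weighting by electron count is essential.

+0.420 V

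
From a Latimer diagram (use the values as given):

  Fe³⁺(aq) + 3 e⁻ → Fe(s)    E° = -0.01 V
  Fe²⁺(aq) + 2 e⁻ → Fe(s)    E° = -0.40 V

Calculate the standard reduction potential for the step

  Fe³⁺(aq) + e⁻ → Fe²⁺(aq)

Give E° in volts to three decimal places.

Sequential free energies add, so n₃E°₃ = n₁E°₁ + n₂E°₂.
With n₃ = 3, and the known step contributing 2×(-0.40) V, the unknown satisfies 1·E° = 3×(-0.01) − 2×(-0.40) = +0.770.
E° = +0.770 / 1 = +0.770 V.

+0.770 V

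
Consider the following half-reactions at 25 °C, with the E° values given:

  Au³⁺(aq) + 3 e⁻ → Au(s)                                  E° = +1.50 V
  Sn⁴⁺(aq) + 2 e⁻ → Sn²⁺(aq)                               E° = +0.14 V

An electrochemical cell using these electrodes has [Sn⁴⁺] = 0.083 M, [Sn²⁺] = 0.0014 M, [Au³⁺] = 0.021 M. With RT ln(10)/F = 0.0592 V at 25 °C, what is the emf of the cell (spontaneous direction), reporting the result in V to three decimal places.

+1.274 V

Au³⁺/Au is the cathode (higher E°), Sn⁴⁺/Sn²⁺ the anode: E°cell = +1.50 − (+0.14) = +1.36 V, n = 6.
Overall: 2 Au³⁺(aq) + 3 Sn²⁺(aq) → 2 Au(s) + 3 Sn⁴⁺(aq)
Q = [Sn⁴⁺]^3 / ([Au³⁺]^2·[Sn²⁺]^3); log Q = 8.674.
E = E° − (0.0592/n) log Q = +1.36 − (0.0592/6)(8.674) = +1.274 V.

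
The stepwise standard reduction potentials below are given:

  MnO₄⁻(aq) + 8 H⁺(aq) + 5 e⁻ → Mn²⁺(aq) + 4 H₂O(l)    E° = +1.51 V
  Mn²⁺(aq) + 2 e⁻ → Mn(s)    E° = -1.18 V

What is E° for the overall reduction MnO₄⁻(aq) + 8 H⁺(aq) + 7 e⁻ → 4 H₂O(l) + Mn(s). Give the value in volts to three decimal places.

+0.741 V

Adding the free-energy changes (−nFE°) of the two steps gives −n₃FE°₃ = −n₁FE°₁ − n₂FE°₂.
E°₃ = (5×+1.51 + 2×-1.18) / 7 = (+5.190) / 7 = +0.741 V.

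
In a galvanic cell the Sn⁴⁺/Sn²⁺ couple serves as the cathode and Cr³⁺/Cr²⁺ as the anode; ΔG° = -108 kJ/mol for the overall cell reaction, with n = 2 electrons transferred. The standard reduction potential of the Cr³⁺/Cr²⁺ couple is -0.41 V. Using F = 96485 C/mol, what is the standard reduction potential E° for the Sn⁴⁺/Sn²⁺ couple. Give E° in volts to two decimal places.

+0.15 V

E°cell = −ΔG°/(nF) = −(-108×10³)/((2)(96485)) = +0.560 V.
Since Sn⁴⁺/Sn²⁺ is the cathode and Cr³⁺/Cr²⁺ the anode, E°cell = E°(Sn⁴⁺/Sn²⁺) − E°(Cr³⁺/Cr²⁺).
So E°(Sn⁴⁺/Sn²⁺) = E°cell + E°(Cr³⁺/Cr²⁺) = +0.560 + (-0.41) = +0.15 V.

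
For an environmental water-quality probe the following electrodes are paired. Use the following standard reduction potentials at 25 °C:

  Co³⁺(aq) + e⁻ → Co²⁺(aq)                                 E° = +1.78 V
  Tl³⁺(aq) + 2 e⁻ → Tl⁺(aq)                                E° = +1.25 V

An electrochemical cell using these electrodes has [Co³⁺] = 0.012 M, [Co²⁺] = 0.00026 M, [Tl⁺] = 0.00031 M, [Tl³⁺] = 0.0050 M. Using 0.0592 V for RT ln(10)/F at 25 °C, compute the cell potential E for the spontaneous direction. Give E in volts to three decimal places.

Co³⁺/Co²⁺ is the cathode (higher E°), Tl³⁺/Tl⁺ the anode: E°cell = +1.78 − (+1.25) = +0.53 V, n = 2.
Overall: 2 Co³⁺(aq) + Tl⁺(aq) → 2 Co²⁺(aq) + Tl³⁺(aq)
Q = [Co²⁺]^2·[Tl³⁺] / ([Co³⁺]^2·[Tl⁺]); log Q = -2.121.
E = E° − (0.0592/n) log Q = +0.53 − (0.0592/2)(-2.121) = +0.593 V.

+0.593 V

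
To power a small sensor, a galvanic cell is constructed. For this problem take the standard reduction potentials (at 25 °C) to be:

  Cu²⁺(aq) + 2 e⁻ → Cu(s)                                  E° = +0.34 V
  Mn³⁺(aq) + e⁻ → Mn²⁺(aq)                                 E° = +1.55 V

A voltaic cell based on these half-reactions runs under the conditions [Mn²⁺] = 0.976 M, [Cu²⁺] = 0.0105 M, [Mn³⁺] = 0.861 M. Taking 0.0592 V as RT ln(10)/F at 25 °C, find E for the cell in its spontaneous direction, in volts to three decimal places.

Mn³⁺/Mn²⁺ is the cathode (higher E°), Cu²⁺/Cu the anode: E°cell = +1.55 − (+0.34) = +1.21 V, n = 2.
Overall: 2 Mn³⁺(aq) + Cu(s) → 2 Mn²⁺(aq) + Cu²⁺(aq)
Q = [Mn²⁺]^2·[Cu²⁺] / ([Mn³⁺]^2); log Q = -1.870.
E = E° − (0.0592/n) log Q = +1.21 − (0.0592/2)(-1.870) = +1.265 V.

+1.265 V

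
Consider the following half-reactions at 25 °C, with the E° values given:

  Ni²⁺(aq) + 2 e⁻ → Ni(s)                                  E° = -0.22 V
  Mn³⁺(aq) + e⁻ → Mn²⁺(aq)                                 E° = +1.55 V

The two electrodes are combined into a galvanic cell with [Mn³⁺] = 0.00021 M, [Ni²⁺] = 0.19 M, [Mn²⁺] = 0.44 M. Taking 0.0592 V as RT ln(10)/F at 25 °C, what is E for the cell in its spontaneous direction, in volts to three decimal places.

Mn³⁺/Mn²⁺ is the cathode (higher E°), Ni²⁺/Ni the anode: E°cell = +1.55 − (-0.22) = +1.77 V, n = 2.
Overall: 2 Mn³⁺(aq) + Ni(s) → 2 Mn²⁺(aq) + Ni²⁺(aq)
Q = [Mn²⁺]^2·[Ni²⁺] / ([Mn³⁺]^2); log Q = 5.921.
E = E° − (0.0592/n) log Q = +1.77 − (0.0592/2)(5.921) = +1.595 V.

+1.595 V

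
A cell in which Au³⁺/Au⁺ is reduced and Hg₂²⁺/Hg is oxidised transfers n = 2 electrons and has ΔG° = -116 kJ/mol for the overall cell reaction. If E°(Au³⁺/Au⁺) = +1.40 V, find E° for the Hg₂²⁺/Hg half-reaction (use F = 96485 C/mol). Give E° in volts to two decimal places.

E°cell = −ΔG°/(nF) = −(-116×10³)/((2)(96485)) = +0.601 V.
Since Au³⁺/Au⁺ is the cathode and Hg₂²⁺/Hg the anode, E°cell = E°(Au³⁺/Au⁺) − E°(Hg₂²⁺/Hg).
So E°(Hg₂²⁺/Hg) = E°(Au³⁺/Au⁺) − E°cell = (+1.40) − (+0.601) = +0.80 V.

+0.80 V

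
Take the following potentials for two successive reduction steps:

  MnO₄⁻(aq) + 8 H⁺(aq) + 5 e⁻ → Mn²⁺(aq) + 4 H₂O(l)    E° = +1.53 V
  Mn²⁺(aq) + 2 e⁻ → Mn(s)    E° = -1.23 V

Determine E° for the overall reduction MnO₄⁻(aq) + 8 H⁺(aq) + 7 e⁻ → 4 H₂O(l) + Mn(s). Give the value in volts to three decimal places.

+0.741 V

Adding the free-energy changes (−nFE°) of the two steps gives −n₃FE°₃ = −n₁FE°₁ − n₂FE°₂.
E°₃ = (5×+1.53 + 2×-1.23) / 7 = (+5.190) / 7 = +0.741 V.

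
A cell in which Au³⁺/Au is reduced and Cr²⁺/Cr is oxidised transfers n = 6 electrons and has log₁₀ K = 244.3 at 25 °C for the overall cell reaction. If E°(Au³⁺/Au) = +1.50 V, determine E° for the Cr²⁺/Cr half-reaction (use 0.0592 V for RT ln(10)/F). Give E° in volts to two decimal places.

-0.91 V

E°cell = (0.0592/n)·log K = (0.0592/6)(244.3) = +2.410 V.
Since Au³⁺/Au is the cathode and Cr²⁺/Cr the anode, E°cell = E°(Au³⁺/Au) − E°(Cr²⁺/Cr).
So E°(Cr²⁺/Cr) = E°(Au³⁺/Au) − E°cell = (+1.50) − (+2.410) = -0.91 V.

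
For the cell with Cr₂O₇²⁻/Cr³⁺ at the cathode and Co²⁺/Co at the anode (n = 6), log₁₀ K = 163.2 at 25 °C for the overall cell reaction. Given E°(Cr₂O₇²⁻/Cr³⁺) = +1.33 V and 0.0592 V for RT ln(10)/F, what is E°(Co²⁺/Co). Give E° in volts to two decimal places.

-0.28 V

E°cell = (0.0592/n)·log K = (0.0592/6)(163.2) = +1.610 V.
Since Cr₂O₇²⁻/Cr³⁺ is the cathode and Co²⁺/Co the anode, E°cell = E°(Cr₂O₇²⁻/Cr³⁺) − E°(Co²⁺/Co).
So E°(Co²⁺/Co) = E°(Cr₂O₇²⁻/Cr³⁺) − E°cell = (+1.33) − (+1.610) = -0.28 V.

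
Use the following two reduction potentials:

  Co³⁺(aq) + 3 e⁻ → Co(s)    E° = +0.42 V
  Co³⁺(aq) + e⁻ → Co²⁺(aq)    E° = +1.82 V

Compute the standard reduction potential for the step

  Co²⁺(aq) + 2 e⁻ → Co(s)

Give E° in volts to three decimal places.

Sequential free energies add, so n₃E°₃ = n₁E°₁ + n₂E°₂.
With n₃ = 3, and the known step contributing 1×(+1.82) V, the unknown satisfies 2·E° = 3×(+0.42) − 1×(+1.82) = -0.560.
E° = -0.560 / 2 = -0.280 V.

-0.280 V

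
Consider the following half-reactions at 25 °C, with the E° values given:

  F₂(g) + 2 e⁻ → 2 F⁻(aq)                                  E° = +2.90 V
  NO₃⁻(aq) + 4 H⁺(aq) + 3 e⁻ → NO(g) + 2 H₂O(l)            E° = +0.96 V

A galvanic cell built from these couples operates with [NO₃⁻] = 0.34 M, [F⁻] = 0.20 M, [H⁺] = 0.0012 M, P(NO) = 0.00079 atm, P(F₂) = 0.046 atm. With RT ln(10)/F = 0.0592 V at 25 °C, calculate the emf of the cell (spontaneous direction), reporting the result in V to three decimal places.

+2.120 V

F₂/F⁻ is the cathode (higher E°), NO₃⁻/NO the anode: E°cell = +2.90 − (+0.96) = +1.94 V, n = 6.
Overall: 3 F₂(g) + 2 NO(g) + 4 H₂O(l) → 6 F⁻(aq) + 2 NO₃⁻(aq) + 8 H⁺(aq)
Q = [F⁻]^6·[NO₃⁻]^2·[H⁺]^8 / (P(F₂)^3·P(NO)^2); log Q = -18.281.
E = E° − (0.0592/n) log Q = +1.94 − (0.0592/6)(-18.281) = +2.120 V.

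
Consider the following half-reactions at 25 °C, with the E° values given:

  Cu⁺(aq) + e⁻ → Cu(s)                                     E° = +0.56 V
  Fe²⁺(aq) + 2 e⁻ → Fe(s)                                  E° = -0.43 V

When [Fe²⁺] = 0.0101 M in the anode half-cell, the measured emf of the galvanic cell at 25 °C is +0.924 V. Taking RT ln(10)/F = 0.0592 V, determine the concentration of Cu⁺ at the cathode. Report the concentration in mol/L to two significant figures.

0.0077 M

Cu⁺/Cu is the cathode, Fe²⁺/Fe the anode: E°cell = +0.99 V, n = 2.
Overall reaction: 2 Cu⁺(aq) + Fe(s) → 2 Cu(s) + Fe²⁺(aq); Q = [Fe²⁺]^1/[Cu⁺]^2.
From E = E° − (0.0592/n) log Q: log Q = (E° − E)·n/0.0592 = (+0.99 − (+0.924))·2/0.0592 = 2.2297.
So 2·log[Cu⁺] = 1·log(0.0101) − log Q = -1.9957 − (2.2297) = -4.2254; log[Cu⁺] = -4.2254 / 2 = -2.1127; [Cu⁺] = 10^(-2.1127) ≈ 0.0077 M.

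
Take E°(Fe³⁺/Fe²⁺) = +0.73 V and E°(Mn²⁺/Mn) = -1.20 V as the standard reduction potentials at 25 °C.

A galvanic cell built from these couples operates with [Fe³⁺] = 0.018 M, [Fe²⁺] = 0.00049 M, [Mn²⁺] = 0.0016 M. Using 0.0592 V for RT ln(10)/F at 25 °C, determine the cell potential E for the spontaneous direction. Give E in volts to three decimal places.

+2.105 V

Fe³⁺/Fe²⁺ is the cathode (higher E°), Mn²⁺/Mn the anode: E°cell = +0.73 − (-1.20) = +1.93 V, n = 2.
Overall: 2 Fe³⁺(aq) + Mn(s) → 2 Fe²⁺(aq) + Mn²⁺(aq)
Q = [Fe²⁺]^2·[Mn²⁺] / ([Fe³⁺]^2); log Q = -5.926.
E = E° − (0.0592/n) log Q = +1.93 − (0.0592/2)(-5.926) = +2.105 V.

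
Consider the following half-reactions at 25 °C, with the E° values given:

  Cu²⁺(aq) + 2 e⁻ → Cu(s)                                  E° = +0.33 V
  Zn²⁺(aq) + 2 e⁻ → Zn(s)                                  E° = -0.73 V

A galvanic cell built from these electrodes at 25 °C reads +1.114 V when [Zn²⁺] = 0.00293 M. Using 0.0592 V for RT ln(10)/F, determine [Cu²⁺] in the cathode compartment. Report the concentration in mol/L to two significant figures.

0.20 M

Cu²⁺/Cu is the cathode, Zn²⁺/Zn the anode: E°cell = +1.06 V, n = 2.
Overall reaction: Cu²⁺(aq) + Zn(s) → Cu(s) + Zn²⁺(aq); Q = [Zn²⁺]^1/[Cu²⁺]^1.
From E = E° − (0.0592/n) log Q: log Q = (E° − E)·n/0.0592 = (+1.06 − (+1.114))·2/0.0592 = -1.8243.
So 1·log[Cu²⁺] = 1·log(0.00293) − log Q = -2.5331 − (-1.8243) = -0.7088; [Cu²⁺] = 10^(-0.7088) ≈ 0.20 M.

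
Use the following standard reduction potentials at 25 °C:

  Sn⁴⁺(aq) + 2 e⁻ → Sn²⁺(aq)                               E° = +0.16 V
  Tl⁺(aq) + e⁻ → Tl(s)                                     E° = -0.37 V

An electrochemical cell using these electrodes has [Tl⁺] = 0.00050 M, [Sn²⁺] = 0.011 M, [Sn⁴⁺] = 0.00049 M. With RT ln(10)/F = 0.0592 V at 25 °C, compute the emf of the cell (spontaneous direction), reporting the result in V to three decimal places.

Sn⁴⁺/Sn²⁺ is the cathode (higher E°), Tl⁺/Tl the anode: E°cell = +0.16 − (-0.37) = +0.53 V, n = 2.
Overall: Sn⁴⁺(aq) + 2 Tl(s) → Sn²⁺(aq) + 2 Tl⁺(aq)
Q = [Sn²⁺]·[Tl⁺]^2 / ([Sn⁴⁺]); log Q = -5.251.
E = E° − (0.0592/n) log Q = +0.53 − (0.0592/2)(-5.251) = +0.685 V.

+0.685 V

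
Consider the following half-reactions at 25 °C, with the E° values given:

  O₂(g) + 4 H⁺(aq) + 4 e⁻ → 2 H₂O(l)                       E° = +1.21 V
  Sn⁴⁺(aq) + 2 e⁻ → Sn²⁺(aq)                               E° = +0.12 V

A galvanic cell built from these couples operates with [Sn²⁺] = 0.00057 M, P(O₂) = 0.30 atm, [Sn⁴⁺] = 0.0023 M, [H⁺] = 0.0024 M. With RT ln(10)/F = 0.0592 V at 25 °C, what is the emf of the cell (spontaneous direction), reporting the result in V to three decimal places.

O₂/H₂O is the cathode (higher E°), Sn⁴⁺/Sn²⁺ the anode: E°cell = +1.21 − (+0.12) = +1.09 V, n = 4.
Overall: O₂(g) + 4 H⁺(aq) + 2 Sn²⁺(aq) → 2 H₂O(l) + 2 Sn⁴⁺(aq)
Q = [Sn⁴⁺]^2 / (P(O₂)·[H⁺]^4·[Sn²⁺]^2); log Q = 12.214.
E = E° − (0.0592/n) log Q = +1.09 − (0.0592/4)(12.214) = +0.909 V.

+0.909 V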